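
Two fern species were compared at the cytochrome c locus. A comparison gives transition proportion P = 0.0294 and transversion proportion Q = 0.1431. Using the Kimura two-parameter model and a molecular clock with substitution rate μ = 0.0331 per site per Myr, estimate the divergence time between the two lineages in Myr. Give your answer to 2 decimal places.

2.98

Under the Kimura two-parameter model, d = −½ ln(1 − 2P − Q) − ¼ ln(1 − 2Q).
1 − 2P − Q = 0.7981, giving −½ ln(0.7981) = 0.112761.
1 − 2Q = 0.7138, giving −¼ ln(0.7138) = 0.084288.
d = 0.112761 + 0.084288 = 0.197049.
Under a molecular clock d = 2μt, so t = d/(2μ) = 0.197049 / (2 × 0.0331) = 2.98 Myr.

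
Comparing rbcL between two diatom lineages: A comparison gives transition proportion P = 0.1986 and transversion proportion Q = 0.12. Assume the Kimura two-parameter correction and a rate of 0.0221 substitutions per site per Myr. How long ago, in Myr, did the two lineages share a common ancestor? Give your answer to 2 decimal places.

Under the Kimura two-parameter model, d = −½ ln(1 − 2P − Q) − ¼ ln(1 − 2Q).
1 − 2P − Q = 0.4828, giving −½ ln(0.4828) = 0.364076.
1 − 2Q = 0.76, giving −¼ ln(0.76) = 0.068609.
d = 0.364076 + 0.068609 = 0.432685.
Under a molecular clock d = 2μt, so t = d/(2μ) = 0.432685 / (2 × 0.0221) = 9.79 Myr.

9.79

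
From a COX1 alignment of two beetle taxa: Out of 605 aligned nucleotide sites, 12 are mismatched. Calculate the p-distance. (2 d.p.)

p = 12/605 = 0.019834… ≈ 0.02 (to 2 d.p.).

0.02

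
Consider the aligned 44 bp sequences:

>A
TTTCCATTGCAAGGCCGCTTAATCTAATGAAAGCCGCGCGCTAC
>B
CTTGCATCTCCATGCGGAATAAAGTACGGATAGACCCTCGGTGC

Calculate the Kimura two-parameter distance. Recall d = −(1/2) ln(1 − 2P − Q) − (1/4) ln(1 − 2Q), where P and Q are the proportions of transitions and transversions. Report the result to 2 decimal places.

Of 44 sites, 3 differences are transitions and 16 are transversions, so P = 3/44 ≈ 0.068182 and Q = 16/44 ≈ 0.363636.
Under the Kimura two-parameter model, d = −½ ln(1 − 2P − Q) − ¼ ln(1 − 2Q).
1 − 2P − Q = 0.5, giving −½ ln(0.5) = 0.346574.
1 − 2Q = 0.272728, giving −¼ ln(0.272728) = 0.324820.
d = 0.346574 + 0.324820 = 0.671394.

0.67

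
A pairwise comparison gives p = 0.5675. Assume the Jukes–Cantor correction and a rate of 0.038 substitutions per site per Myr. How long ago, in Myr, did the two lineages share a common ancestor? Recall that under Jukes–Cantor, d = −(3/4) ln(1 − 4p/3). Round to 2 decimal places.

d = −(3/4) ln(1 − 4p/3) = −0.75 ln(1 − 0.756667) = −0.75 ln(0.243333)
  = −0.75 × (-1.413324) = 1.059993 substitutions/site.
Under a molecular clock d = 2μt, so t = d/(2μ) = 1.059993 / (2 × 0.038) = 13.95 Myr.

13.95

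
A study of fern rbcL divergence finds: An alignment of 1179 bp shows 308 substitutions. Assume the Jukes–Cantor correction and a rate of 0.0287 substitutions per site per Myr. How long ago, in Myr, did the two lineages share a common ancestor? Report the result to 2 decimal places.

5.59

p = 308/1179 ≈ 0.261238.
d = −(3/4) ln(1 − 4p/3) = −0.75 ln(1 − 0.348317) = −0.75 ln(0.651683)
  = −0.75 × (-0.428197) = 0.321148 substitutions/site.
Under a molecular clock d = 2μt, so t = d/(2μ) = 0.321148 / (2 × 0.0287) = 5.59 Myr.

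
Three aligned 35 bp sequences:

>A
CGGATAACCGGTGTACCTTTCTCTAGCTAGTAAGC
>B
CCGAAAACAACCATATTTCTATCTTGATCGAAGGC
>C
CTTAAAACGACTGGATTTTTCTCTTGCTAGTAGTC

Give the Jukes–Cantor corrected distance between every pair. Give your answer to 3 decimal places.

A–B: 16/35 sites differ → p ≈ 0.457143, d = −0.75 ln(1 − 0.609524) = 0.705292 ≈ 0.705.
A–C: 12/35 sites differ → p ≈ 0.342857, d = −0.75 ln(1 − 0.457143) = 0.458182 ≈ 0.458.
B–C: 12/35 sites differ → p ≈ 0.342857, d = −0.75 ln(1 − 0.457143) = 0.458182 ≈ 0.458.

d(A,B) = 0.705, d(A,C) = 0.458, d(B,C) = 0.458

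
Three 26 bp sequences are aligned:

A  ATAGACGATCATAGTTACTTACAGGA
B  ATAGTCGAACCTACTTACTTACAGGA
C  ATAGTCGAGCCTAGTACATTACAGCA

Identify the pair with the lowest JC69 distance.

A–B: 4/26 differ, p = 0.154, d = 0.172.
A–C: 7/26 differ, p = 0.269, d = 0.334.
B–C: 6/26 differ, p = 0.231, d = 0.276.
The smallest distance is between A and B.

A and B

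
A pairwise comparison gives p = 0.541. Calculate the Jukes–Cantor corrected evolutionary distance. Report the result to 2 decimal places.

d = −(3/4) ln(1 − 4p/3) = −0.75 ln(1 − 0.721333) = −0.75 ln(0.278667)
  = −0.75 × (-1.277738) = 0.958304 substitutions/site.

0.96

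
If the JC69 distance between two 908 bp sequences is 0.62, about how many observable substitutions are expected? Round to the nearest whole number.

383

Invert JC69: p = (3/4)(1 − e^(−4d/3)) = 0.75 × (1 − e^(-0.826667)) = 0.75 × (1 − 0.437505) = 0.421871.
Expected differing sites = pL ≈ 0.421871 × 908 = 383.058868 ≈ 383.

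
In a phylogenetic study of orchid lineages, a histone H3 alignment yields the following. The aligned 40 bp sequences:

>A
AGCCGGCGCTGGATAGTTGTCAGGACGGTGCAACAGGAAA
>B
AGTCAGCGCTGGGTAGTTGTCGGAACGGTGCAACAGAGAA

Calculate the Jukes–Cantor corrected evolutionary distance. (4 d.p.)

0.1993

The sequences differ at 7 of 40 sites (3, 5, 13, 22, 24, 37, 38), so p = 7/40 = 0.175.
d = −(3/4) ln(1 − 4p/3) = −0.75 ln(1 − 0.233333) = −0.75 ln(0.766667)
  = −0.75 × (-0.265703) = 0.199277 substitutions/site.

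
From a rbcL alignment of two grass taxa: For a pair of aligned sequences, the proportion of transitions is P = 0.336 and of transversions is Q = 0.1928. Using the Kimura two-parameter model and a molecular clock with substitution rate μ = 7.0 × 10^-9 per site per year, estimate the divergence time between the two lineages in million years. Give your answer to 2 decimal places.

80.16

Under the Kimura two-parameter model, d = −½ ln(1 − 2P − Q) − ¼ ln(1 − 2Q).
1 − 2P − Q = 0.1352, giving −½ ln(0.1352) = 1.000500.
1 − 2Q = 0.6144, giving −¼ ln(0.6144) = 0.121777.
d = 1.000500 + 0.121777 = 1.122277.
Under a molecular clock d = 2μt, so t = d/(2μ) = 1.122277 / (2 × 7.0 × 10^-9) = 80.16 million years.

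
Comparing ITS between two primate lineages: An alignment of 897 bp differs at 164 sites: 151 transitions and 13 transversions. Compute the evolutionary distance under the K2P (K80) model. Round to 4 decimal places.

0.2236

P = 151/897 ≈ 0.168339 and Q = 13/897 ≈ 0.014493.
Under the Kimura two-parameter model, d = −½ ln(1 − 2P − Q) − ¼ ln(1 − 2Q).
1 − 2P − Q = 0.648829, giving −½ ln(0.648829) = 0.216293.
1 − 2Q = 0.971014, giving −¼ ln(0.971014) = 0.007354.
d = 0.216293 + 0.007354 = 0.223647.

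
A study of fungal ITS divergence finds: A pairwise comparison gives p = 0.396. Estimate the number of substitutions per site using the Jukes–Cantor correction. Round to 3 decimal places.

d = −(3/4) ln(1 − 4p/3) = −0.75 ln(1 − 0.528) = −0.75 ln(0.472)
  = −0.75 × (-0.750776) = 0.563082 substitutions/site.

0.563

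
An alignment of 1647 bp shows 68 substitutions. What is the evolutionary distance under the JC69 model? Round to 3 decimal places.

p = 68/1647 ≈ 0.041287.
d = −(3/4) ln(1 − 4p/3) = −0.75 ln(1 − 0.055049) = −0.75 ln(0.944951)
  = −0.75 × (-0.056622) = 0.042467 substitutions/site.

0.042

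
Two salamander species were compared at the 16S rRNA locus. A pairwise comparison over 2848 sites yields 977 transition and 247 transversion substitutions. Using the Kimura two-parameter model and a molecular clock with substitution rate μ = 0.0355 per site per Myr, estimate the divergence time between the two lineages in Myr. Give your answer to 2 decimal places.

P = 977/2848 ≈ 0.343048 and Q = 247/2848 ≈ 0.086728.
Under the Kimura two-parameter model, d = −½ ln(1 − 2P − Q) − ¼ ln(1 − 2Q).
1 − 2P − Q = 0.227176, giving −½ ln(0.227176) = 0.741015.
1 − 2Q = 0.826544, giving −¼ ln(0.826544) = 0.047626.
d = 0.741015 + 0.047626 = 0.788641.
Under a molecular clock d = 2μt, so t = d/(2μ) = 0.788641 / (2 × 0.0355) = 11.11 Myr.

11.11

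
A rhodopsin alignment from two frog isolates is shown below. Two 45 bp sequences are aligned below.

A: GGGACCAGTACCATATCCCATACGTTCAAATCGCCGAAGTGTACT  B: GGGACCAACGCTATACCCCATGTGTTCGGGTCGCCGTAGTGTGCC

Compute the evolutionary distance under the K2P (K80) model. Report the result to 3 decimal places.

0.417

Of 45 sites, 12 differences are transitions and 1 are transversions, so P = 12/45 ≈ 0.266667 and Q = 1/45 ≈ 0.022222.
Under the Kimura two-parameter model, d = −½ ln(1 − 2P − Q) − ¼ ln(1 − 2Q).
1 − 2P − Q = 0.444444, giving −½ ln(0.444444) = 0.405466.
1 − 2Q = 0.955556, giving −¼ ln(0.955556) = 0.011365.
d = 0.405466 + 0.011365 = 0.416831.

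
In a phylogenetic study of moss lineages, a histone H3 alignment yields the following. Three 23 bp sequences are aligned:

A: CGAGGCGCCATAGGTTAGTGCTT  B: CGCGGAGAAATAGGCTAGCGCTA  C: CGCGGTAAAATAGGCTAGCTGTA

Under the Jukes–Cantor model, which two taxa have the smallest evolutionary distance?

B and C

A–B: 7/23 differ, p = 0.304, d = 0.390.
A–C: 10/23 differ, p = 0.435, d = 0.650.
B–C: 4/23 differ, p = 0.174, d = 0.198.
The smallest distance is between B and C.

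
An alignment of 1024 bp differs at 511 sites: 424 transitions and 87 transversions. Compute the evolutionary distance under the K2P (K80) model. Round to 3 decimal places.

1.268

P = 424/1024 ≈ 0.414063 and Q = 87/1024 ≈ 0.084961.
Under the Kimura two-parameter model, d = −½ ln(1 − 2P − Q) − ¼ ln(1 − 2Q).
1 − 2P − Q = 0.086913, giving −½ ln(0.086913) = 1.221424.
1 − 2Q = 0.830078, giving −¼ ln(0.830078) = 0.046559.
d = 1.221424 + 0.046559 = 1.267983.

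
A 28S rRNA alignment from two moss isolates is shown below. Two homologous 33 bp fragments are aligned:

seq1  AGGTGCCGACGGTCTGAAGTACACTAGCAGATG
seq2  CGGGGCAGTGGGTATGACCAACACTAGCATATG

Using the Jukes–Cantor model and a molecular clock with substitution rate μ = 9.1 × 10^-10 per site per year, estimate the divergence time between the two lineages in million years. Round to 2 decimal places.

213.29

The sequences differ at 10 of 33 sites (1, 4, 7, 9, 10, 14, 18, 19, 20, 30), so p = 10/33 ≈ 0.30303.
d = −(3/4) ln(1 − 4p/3) = −0.75 ln(1 − 0.40404) = −0.75 ln(0.59596)
  = −0.75 × (-0.517582) = 0.388187 substitutions/site.
Under a molecular clock d = 2μt, so t = d/(2μ) = 0.388187 / (2 × 9.1 × 10^-10) = 213.29 million years.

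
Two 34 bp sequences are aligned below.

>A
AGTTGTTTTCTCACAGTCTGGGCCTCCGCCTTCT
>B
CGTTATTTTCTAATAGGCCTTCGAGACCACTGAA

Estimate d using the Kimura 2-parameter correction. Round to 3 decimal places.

1.016

Of 34 sites, 3 differences are transitions and 15 are transversions, so P = 3/34 ≈ 0.088235 and Q = 15/34 ≈ 0.441176.
Under the Kimura two-parameter model, d = −½ ln(1 − 2P − Q) − ¼ ln(1 − 2Q).
1 − 2P − Q = 0.382354, giving −½ ln(0.382354) = 0.480704.
1 − 2Q = 0.117648, giving −¼ ln(0.117648) = 0.535015.
d = 0.480704 + 0.535015 = 1.015719.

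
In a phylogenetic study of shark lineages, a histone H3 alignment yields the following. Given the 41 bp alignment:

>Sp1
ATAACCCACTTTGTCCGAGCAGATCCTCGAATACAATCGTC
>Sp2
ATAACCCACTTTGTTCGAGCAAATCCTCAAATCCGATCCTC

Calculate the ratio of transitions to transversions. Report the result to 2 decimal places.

Transitions are A↔G and C↔T; transversions are all other mismatches.
Transitions: 4. Transversions: 2.
R = 4/2 = 2.00.

2.00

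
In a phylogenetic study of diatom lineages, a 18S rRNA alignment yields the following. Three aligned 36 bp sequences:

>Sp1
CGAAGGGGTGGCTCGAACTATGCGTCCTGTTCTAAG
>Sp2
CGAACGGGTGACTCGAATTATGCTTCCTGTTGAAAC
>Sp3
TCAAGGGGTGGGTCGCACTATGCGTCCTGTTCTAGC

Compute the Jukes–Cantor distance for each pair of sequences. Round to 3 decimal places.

Sp1–Sp2: 7/36 sites differ → p ≈ 0.194444, d = −0.75 ln(1 − 0.259259) = 0.225078 ≈ 0.225.
Sp1–Sp3: 6/36 sites differ → p ≈ 0.166667, d = −0.75 ln(1 − 0.222223) = 0.188487 ≈ 0.188.
Sp2–Sp3: 11/36 sites differ → p ≈ 0.305556, d = −0.75 ln(1 − 0.407408) = 0.392437 ≈ 0.392.

d(Sp1,Sp2) = 0.225, d(Sp1,Sp3) = 0.188, d(Sp2,Sp3) = 0.392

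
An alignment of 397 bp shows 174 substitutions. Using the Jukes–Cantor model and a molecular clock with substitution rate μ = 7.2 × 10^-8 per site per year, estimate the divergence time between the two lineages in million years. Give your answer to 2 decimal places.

4.57

p = 174/397 ≈ 0.438287.
d = −(3/4) ln(1 − 4p/3) = −0.75 ln(1 − 0.584383) = −0.75 ln(0.415617)
  = −0.75 × (-0.877991) = 0.658493 substitutions/site.
Under a molecular clock d = 2μt, so t = d/(2μ) = 0.658493 / (2 × 7.2 × 10^-8) = 4.57 million years.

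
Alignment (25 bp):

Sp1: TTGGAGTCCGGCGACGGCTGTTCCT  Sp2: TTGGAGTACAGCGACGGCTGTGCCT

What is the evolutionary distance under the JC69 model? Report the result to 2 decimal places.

0.13

The sequences differ at 3 of 25 sites (8, 10, 22), so p = 3/25 = 0.12.
d = −(3/4) ln(1 − 4p/3) = −0.75 ln(1 − 0.16) = −0.75 ln(0.84)
  = −0.75 × (-0.174353) = 0.130765 substitutions/site.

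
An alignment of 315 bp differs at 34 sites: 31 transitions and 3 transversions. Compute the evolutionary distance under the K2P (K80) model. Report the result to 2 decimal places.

P = 31/315 ≈ 0.098413 and Q = 3/315 ≈ 0.009524.
Under the Kimura two-parameter model, d = −½ ln(1 − 2P − Q) − ¼ ln(1 − 2Q).
1 − 2P − Q = 0.79365, giving −½ ln(0.79365) = 0.115556.
1 − 2Q = 0.980952, giving −¼ ln(0.980952) = 0.004808.
d = 0.115556 + 0.004808 = 0.120364.

0.12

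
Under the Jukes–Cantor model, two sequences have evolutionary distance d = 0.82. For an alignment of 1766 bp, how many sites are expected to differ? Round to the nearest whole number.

Invert JC69: p = (3/4)(1 − e^(−4d/3)) = 0.75 × (1 − e^(-1.093333)) = 0.75 × (1 − 0.335098) = 0.498677.
Expected differing sites = pL ≈ 0.498677 × 1766 = 880.663582 ≈ 881.

881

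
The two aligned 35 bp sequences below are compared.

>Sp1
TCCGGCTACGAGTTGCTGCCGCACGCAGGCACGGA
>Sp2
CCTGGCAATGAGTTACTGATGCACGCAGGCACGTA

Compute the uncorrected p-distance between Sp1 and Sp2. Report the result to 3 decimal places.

The sequences differ at 8 of 35 positions (sites 1, 3, 7, 9, 15, 19, 20, 34).
p = 8/35 = 0.228571… ≈ 0.229 (to 3 d.p.).

0.229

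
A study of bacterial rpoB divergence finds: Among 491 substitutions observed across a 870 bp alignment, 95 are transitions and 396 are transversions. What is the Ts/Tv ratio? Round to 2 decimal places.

R = 95/396 = 0.239898… ≈ 0.24 (to 2 d.p.).

0.24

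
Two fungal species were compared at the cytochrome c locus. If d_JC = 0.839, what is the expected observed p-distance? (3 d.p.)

0.505

p = (3/4)(1 − e^(−4d/3)) = 0.75 × (1 − e^(-1.118667)) = 0.75 × (1 − 0.326715) = 0.504964.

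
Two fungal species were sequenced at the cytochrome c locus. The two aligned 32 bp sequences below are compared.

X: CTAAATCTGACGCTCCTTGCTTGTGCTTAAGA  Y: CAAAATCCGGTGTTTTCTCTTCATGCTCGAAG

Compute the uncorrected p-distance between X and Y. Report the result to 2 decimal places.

The sequences differ at 16 of 32 positions.
p = 16/32 = 0.50.

0.50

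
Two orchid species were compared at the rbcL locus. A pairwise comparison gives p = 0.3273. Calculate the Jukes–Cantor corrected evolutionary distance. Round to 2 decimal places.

0.43

d = −(3/4) ln(1 − 4p/3) = −0.75 ln(1 − 0.4364) = −0.75 ln(0.5636)
  = −0.75 × (-0.573410) = 0.430058 substitutions/site.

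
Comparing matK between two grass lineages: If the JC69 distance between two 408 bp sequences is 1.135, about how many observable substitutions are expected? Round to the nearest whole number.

Invert JC69: p = (3/4)(1 − e^(−4d/3)) = 0.75 × (1 − e^(-1.513333)) = 0.75 × (1 − 0.220175) = 0.584869.
Expected differing sites = pL ≈ 0.584869 × 408 = 238.626552 ≈ 239.

239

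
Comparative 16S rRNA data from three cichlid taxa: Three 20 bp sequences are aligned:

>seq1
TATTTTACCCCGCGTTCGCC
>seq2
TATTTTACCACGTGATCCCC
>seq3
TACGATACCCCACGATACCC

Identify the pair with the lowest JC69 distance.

seq1–seq2: 4/20 differ, p = 0.200, d = 0.233.
seq1–seq3: 7/20 differ, p = 0.350, d = 0.471.
seq2–seq3: 7/20 differ, p = 0.350, d = 0.471.
The smallest distance is between seq1 and seq2.

seq1 and seq2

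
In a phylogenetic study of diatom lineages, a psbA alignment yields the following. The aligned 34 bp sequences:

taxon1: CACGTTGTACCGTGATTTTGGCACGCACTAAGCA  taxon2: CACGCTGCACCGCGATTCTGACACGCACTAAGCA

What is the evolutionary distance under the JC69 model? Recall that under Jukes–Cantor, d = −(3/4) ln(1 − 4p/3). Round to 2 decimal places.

The sequences differ at 5 of 34 sites (5, 8, 13, 18, 21), so p = 5/34 ≈ 0.147059.
d = −(3/4) ln(1 − 4p/3) = −0.75 ln(1 − 0.196079) = −0.75 ln(0.803921)
  = −0.75 × (-0.218254) = 0.163691 substitutions/site.

0.16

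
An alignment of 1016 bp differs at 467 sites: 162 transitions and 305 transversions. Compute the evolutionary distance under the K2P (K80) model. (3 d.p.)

0.712

P = 162/1016 ≈ 0.159449 and Q = 305/1016 ≈ 0.300197.
Under the Kimura two-parameter model, d = −½ ln(1 − 2P − Q) − ¼ ln(1 − 2Q).
1 − 2P − Q = 0.380905, giving −½ ln(0.380905) = 0.482603.
1 − 2Q = 0.399606, giving −¼ ln(0.399606) = 0.229319.
d = 0.482603 + 0.229319 = 0.711922.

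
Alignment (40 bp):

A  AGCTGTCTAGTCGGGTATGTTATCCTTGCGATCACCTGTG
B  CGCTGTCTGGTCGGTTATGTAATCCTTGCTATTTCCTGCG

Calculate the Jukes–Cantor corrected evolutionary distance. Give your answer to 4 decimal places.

0.2326

The sequences differ at 8 of 40 sites (1, 9, 15, 21, 30, 33, 34, 39), so p = 8/40 = 0.2.
d = −(3/4) ln(1 − 4p/3) = −0.75 ln(1 − 0.266667) = −0.75 ln(0.733333)
  = −0.75 × (-0.310155) = 0.232616 substitutions/site.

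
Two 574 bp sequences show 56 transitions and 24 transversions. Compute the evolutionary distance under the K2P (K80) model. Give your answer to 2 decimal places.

P = 56/574 ≈ 0.097561 and Q = 24/574 ≈ 0.041812.
Under the Kimura two-parameter model, d = −½ ln(1 − 2P − Q) − ¼ ln(1 − 2Q).
1 − 2P − Q = 0.763066, giving −½ ln(0.763066) = 0.135205.
1 − 2Q = 0.916376, giving −¼ ln(0.916376) = 0.021832.
d = 0.135205 + 0.021832 = 0.157037.

0.16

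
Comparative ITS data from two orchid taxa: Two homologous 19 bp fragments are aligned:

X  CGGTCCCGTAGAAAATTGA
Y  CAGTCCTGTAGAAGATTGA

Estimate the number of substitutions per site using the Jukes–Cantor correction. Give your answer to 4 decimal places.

The sequences differ at 3 of 19 sites (2, 7, 14), so p = 3/19 ≈ 0.157895.
d = −(3/4) ln(1 − 4p/3) = −0.75 ln(1 − 0.210527) = −0.75 ln(0.789473)
  = −0.75 × (-0.236390) = 0.177293 substitutions/site.

0.1773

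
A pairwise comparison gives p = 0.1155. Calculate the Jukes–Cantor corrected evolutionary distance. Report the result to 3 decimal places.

0.125

d = −(3/4) ln(1 − 4p/3) = −0.75 ln(1 − 0.154) = −0.75 ln(0.846)
  = −0.75 × (-0.167236) = 0.125427 substitutions/site.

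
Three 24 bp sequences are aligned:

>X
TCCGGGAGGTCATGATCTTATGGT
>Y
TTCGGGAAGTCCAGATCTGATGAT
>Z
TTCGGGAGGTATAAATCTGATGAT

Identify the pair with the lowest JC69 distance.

X–Y: 6/24 differ, p = 0.250, d = 0.304.
X–Z: 7/24 differ, p = 0.292, d = 0.369.
Y–Z: 4/24 differ, p = 0.167, d = 0.188.
The smallest distance is between Y and Z.

Y and Z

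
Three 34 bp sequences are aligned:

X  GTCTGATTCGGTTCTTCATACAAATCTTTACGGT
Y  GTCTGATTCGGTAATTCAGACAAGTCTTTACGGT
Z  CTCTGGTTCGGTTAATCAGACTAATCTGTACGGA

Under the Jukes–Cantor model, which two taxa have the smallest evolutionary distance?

X and Y

X–Y: 4/34 differ, p = 0.118, d = 0.128.
X–Z: 8/34 differ, p = 0.235, d = 0.282.
Y–Z: 8/34 differ, p = 0.235, d = 0.282.
The smallest distance is between X and Y.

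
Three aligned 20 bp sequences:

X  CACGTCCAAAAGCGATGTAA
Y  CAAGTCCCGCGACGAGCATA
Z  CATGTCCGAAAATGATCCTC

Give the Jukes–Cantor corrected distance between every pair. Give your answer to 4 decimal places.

d(X,Y) = 0.8240, d(X,Z) = 0.5716, d(Y,Z) = 0.6872

X–Y: 10/20 sites differ → p = 0.5, d = −0.75 ln(1 − 0.666667) = 0.823960 ≈ 0.8240.
X–Z: 8/20 sites differ → p = 0.4, d = −0.75 ln(1 − 0.533333) = 0.571605 ≈ 0.5716.
Y–Z: 9/20 sites differ → p = 0.45, d = −0.75 ln(1 − 0.6) = 0.687218 ≈ 0.6872.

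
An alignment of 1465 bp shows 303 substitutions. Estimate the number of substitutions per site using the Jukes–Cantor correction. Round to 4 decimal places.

p = 303/1465 ≈ 0.206826.
d = −(3/4) ln(1 − 4p/3) = −0.75 ln(1 − 0.275768) = −0.75 ln(0.724232)
  = −0.75 × (-0.322643) = 0.241982 substitutions/site.

0.2420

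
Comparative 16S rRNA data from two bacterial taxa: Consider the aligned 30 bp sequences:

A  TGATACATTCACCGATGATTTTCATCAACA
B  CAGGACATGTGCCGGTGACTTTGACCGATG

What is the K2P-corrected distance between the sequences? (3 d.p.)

0.952

Of 30 sites, 11 differences are transitions and 3 are transversions, so P = 11/30 ≈ 0.366667 and Q = 3/30 = 0.1.
Under the Kimura two-parameter model, d = −½ ln(1 − 2P − Q) − ¼ ln(1 − 2Q).
1 − 2P − Q = 0.166666, giving −½ ln(0.166666) = 0.895882.
1 − 2Q = 0.8, giving −¼ ln(0.8) = 0.055786.
d = 0.895882 + 0.055786 = 0.951668.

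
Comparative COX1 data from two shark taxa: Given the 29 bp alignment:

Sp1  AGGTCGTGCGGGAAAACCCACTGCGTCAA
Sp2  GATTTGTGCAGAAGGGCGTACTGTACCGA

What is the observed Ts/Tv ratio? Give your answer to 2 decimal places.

6.50

Transitions are A↔G and C↔T; transversions are all other mismatches.
Transitions: 13. Transversions: 2.
R = 13/2 = 6.50.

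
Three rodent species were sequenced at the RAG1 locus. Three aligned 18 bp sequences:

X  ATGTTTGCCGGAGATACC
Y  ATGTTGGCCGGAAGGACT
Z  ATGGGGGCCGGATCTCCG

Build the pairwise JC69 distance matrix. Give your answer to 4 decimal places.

X–Y: 5/18 sites differ → p ≈ 0.277778, d = −0.75 ln(1 − 0.370371) = 0.346968 ≈ 0.3470.
X–Z: 7/18 sites differ → p ≈ 0.388889, d = −0.75 ln(1 − 0.518519) = 0.548166 ≈ 0.5482.
Y–Z: 7/18 sites differ → p ≈ 0.388889, d = −0.75 ln(1 − 0.518519) = 0.548166 ≈ 0.5482.

d(X,Y) = 0.3470, d(X,Z) = 0.5482, d(Y,Z) = 0.5482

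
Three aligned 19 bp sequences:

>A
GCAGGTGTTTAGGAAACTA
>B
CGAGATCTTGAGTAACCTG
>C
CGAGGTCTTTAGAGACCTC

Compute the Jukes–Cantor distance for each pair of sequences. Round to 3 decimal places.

d(A,B) = 0.618, d(A,C) = 0.507, d(B,C) = 0.324

A–B: 8/19 sites differ → p ≈ 0.421053, d = −0.75 ln(1 − 0.561404) = 0.618132 ≈ 0.618.
A–C: 7/19 sites differ → p ≈ 0.368421, d = −0.75 ln(1 − 0.491228) = 0.506816 ≈ 0.507.
B–C: 5/19 sites differ → p ≈ 0.263158, d = −0.75 ln(1 − 0.350877) = 0.324100 ≈ 0.324.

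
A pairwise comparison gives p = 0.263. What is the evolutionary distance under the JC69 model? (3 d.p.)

0.324

d = −(3/4) ln(1 − 4p/3) = −0.75 ln(1 − 0.350667) = −0.75 ln(0.649333)
  = −0.75 × (-0.431810) = 0.323858 substitutions/site.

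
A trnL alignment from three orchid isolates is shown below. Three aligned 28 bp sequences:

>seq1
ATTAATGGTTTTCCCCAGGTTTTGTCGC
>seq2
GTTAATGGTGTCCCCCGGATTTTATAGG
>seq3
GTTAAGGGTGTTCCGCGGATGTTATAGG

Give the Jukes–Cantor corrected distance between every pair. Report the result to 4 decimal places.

seq1–seq2: 8/28 sites differ → p ≈ 0.285714, d = −0.75 ln(1 − 0.380952) = 0.359679 ≈ 0.3597.
seq1–seq3: 10/28 sites differ → p ≈ 0.357143, d = −0.75 ln(1 − 0.476191) = 0.484971 ≈ 0.4850.
seq2–seq3: 4/28 sites differ → p ≈ 0.142857, d = −0.75 ln(1 − 0.190476) = 0.158482 ≈ 0.1585.

d(seq1,seq2) = 0.3597, d(seq1,seq3) = 0.4850, d(seq2,seq3) = 0.1585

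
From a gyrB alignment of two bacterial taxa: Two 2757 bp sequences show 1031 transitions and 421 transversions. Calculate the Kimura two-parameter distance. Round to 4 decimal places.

1.2455

P = 1031/2757 ≈ 0.373957 and Q = 421/2757 ≈ 0.152702.
Under the Kimura two-parameter model, d = −½ ln(1 − 2P − Q) − ¼ ln(1 − 2Q).
1 − 2P − Q = 0.099384, giving −½ ln(0.099384) = 1.154382.
1 − 2Q = 0.694596, giving −¼ ln(0.694596) = 0.091106.
d = 1.154382 + 0.091106 = 1.245488.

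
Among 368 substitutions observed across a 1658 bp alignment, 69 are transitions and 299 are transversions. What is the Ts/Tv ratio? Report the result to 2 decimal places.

0.23

R = 69/299 = 0.230769… ≈ 0.23 (to 2 d.p.).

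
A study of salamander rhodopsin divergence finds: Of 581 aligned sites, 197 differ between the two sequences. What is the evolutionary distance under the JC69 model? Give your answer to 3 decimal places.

p = 197/581 ≈ 0.339071.
d = −(3/4) ln(1 − 4p/3) = −0.75 ln(1 − 0.452095) = −0.75 ln(0.547905)
  = −0.75 × (-0.601653) = 0.451240 substitutions/site.

0.451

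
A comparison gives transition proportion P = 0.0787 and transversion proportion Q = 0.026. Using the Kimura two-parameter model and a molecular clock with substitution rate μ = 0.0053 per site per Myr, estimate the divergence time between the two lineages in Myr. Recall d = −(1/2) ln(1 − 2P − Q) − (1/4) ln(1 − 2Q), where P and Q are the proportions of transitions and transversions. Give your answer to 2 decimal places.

Under the Kimura two-parameter model, d = −½ ln(1 − 2P − Q) − ¼ ln(1 − 2Q).
1 − 2P − Q = 0.8166, giving −½ ln(0.8166) = 0.101303.
1 − 2Q = 0.948, giving −¼ ln(0.948) = 0.013350.
d = 0.101303 + 0.013350 = 0.114653.
Under a molecular clock d = 2μt, so t = d/(2μ) = 0.114653 / (2 × 0.0053) = 10.82 Myr.

10.82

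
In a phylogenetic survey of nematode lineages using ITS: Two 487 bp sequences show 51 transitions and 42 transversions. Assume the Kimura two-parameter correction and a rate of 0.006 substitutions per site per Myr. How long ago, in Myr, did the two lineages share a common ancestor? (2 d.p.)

P = 51/487 ≈ 0.104723 and Q = 42/487 ≈ 0.086242.
Under the Kimura two-parameter model, d = −½ ln(1 − 2P − Q) − ¼ ln(1 − 2Q).
1 − 2P − Q = 0.704312, giving −½ ln(0.704312) = 0.175267.
1 − 2Q = 0.827516, giving −¼ ln(0.827516) = 0.047332.
d = 0.175267 + 0.047332 = 0.222599.
Under a molecular clock d = 2μt, so t = d/(2μ) = 0.222599 / (2 × 0.006) = 18.55 Myr.

18.55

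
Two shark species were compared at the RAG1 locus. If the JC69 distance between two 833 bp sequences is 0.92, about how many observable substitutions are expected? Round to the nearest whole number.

Invert JC69: p = (3/4)(1 − e^(−4d/3)) = 0.75 × (1 − e^(-1.226667)) = 0.75 × (1 − 0.293268) = 0.530049.
Expected differing sites = pL ≈ 0.530049 × 833 = 441.530817 ≈ 442.

442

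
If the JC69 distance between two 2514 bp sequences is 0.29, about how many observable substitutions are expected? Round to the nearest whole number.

Invert JC69: p = (3/4)(1 − e^(−4d/3)) = 0.75 × (1 − e^(-0.386667)) = 0.75 × (1 − 0.679317) = 0.240512.
Expected differing sites = pL ≈ 0.240512 × 2514 = 604.647168 ≈ 605.

605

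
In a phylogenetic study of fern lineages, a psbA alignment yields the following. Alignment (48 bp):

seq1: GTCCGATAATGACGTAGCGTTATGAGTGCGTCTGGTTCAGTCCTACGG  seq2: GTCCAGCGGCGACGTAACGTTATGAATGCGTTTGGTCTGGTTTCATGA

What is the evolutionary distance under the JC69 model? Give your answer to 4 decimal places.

0.4793

The sequences differ at 17 of 48 sites, so p = 17/48 ≈ 0.354167.
d = −(3/4) ln(1 − 4p/3) = −0.75 ln(1 − 0.472223) = −0.75 ln(0.527777)
  = −0.75 × (-0.639081) = 0.479311 substitutions/site.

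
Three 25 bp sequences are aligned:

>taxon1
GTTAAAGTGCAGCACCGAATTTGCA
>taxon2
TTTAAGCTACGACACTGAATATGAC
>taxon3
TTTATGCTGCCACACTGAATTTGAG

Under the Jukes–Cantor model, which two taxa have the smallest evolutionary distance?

taxon2 and taxon3

taxon1–taxon2: 10/25 differ, p = 0.400, d = 0.572.
taxon1–taxon3: 9/25 differ, p = 0.360, d = 0.490.
taxon2–taxon3: 5/25 differ, p = 0.200, d = 0.233.
The smallest distance is between taxon2 and taxon3.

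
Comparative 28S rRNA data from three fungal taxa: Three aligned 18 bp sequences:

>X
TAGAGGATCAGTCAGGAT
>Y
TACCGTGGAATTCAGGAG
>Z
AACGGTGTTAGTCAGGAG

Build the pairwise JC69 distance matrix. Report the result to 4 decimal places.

d(X,Y) = 0.6735, d(X,Z) = 0.5482, d(Y,Z) = 0.3470

X–Y: 8/18 sites differ → p ≈ 0.444444, d = −0.75 ln(1 − 0.592592) = 0.673455 ≈ 0.6735.
X–Z: 7/18 sites differ → p ≈ 0.388889, d = −0.75 ln(1 − 0.518519) = 0.548166 ≈ 0.5482.
Y–Z: 5/18 sites differ → p ≈ 0.277778, d = −0.75 ln(1 − 0.370371) = 0.346968 ≈ 0.3470.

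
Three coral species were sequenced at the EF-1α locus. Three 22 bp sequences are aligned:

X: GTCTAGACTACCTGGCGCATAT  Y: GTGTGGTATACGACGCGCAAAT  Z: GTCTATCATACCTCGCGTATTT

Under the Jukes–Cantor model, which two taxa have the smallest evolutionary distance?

X–Y: 8/22 differ, p = 0.364, d = 0.497.
X–Z: 6/22 differ, p = 0.273, d = 0.339.
Y–Z: 9/22 differ, p = 0.409, d = 0.591.
The smallest distance is between X and Z.

X and Z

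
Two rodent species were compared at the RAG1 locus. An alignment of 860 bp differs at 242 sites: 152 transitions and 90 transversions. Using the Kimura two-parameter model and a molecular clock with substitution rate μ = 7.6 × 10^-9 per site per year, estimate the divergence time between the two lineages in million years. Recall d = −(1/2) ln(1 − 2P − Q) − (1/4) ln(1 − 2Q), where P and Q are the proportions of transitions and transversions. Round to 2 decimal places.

24.02

P = 152/860 ≈ 0.176744 and Q = 90/860 ≈ 0.104651.
Under the Kimura two-parameter model, d = −½ ln(1 − 2P − Q) − ¼ ln(1 − 2Q).
1 − 2P − Q = 0.541861, giving −½ ln(0.541861) = 0.306373.
1 − 2Q = 0.790698, giving −¼ ln(0.790698) = 0.058710.
d = 0.306373 + 0.058710 = 0.365083.
Under a molecular clock d = 2μt, so t = d/(2μ) = 0.365083 / (2 × 7.6 × 10^-9) = 24.02 million years.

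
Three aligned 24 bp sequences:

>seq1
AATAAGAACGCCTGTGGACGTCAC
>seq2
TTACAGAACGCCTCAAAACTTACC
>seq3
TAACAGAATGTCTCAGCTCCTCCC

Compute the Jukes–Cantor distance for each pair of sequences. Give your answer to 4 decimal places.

seq1–seq2: 11/24 sites differ → p ≈ 0.458333, d = −0.75 ln(1 − 0.611111) = 0.708346 ≈ 0.7083.
seq1–seq3: 11/24 sites differ → p ≈ 0.458333, d = −0.75 ln(1 − 0.611111) = 0.708346 ≈ 0.7083.
seq2–seq3: 8/24 sites differ → p ≈ 0.333333, d = −0.75 ln(1 − 0.444444) = 0.440839 ≈ 0.4408.

d(seq1,seq2) = 0.7083, d(seq1,seq3) = 0.7083, d(seq2,seq3) = 0.4408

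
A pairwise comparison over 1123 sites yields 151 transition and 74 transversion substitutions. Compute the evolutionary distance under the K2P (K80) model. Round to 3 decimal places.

0.239

P = 151/1123 ≈ 0.134461 and Q = 74/1123 ≈ 0.065895.
Under the Kimura two-parameter model, d = −½ ln(1 − 2P − Q) − ¼ ln(1 − 2Q).
1 − 2P − Q = 0.665183, giving −½ ln(0.665183) = 0.203847.
1 − 2Q = 0.86821, giving −¼ ln(0.86821) = 0.035330.
d = 0.203847 + 0.035330 = 0.239177.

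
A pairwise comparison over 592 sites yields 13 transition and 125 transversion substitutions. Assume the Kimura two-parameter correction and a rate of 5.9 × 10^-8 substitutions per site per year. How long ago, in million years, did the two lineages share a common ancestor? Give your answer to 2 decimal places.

2.41

P = 13/592 ≈ 0.021959 and Q = 125/592 ≈ 0.211149.
Under the Kimura two-parameter model, d = −½ ln(1 − 2P − Q) − ¼ ln(1 − 2Q).
1 − 2P − Q = 0.744933, giving −½ ln(0.744933) = 0.147230.
1 − 2Q = 0.577702, giving −¼ ln(0.577702) = 0.137174.
d = 0.147230 + 0.137174 = 0.284404.
Under a molecular clock d = 2μt, so t = d/(2μ) = 0.284404 / (2 × 5.9 × 10^-8) = 2.41 million years.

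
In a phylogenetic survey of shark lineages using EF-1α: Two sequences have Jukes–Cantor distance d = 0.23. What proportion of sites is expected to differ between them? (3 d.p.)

0.198

p = (3/4)(1 − e^(−4d/3)) = 0.75 × (1 − e^(-0.306667)) = 0.75 × (1 − 0.735896) = 0.198078.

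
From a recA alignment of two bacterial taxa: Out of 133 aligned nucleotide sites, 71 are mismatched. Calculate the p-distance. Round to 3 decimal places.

0.534

p = 71/133 = 0.533834… ≈ 0.534 (to 3 d.p.).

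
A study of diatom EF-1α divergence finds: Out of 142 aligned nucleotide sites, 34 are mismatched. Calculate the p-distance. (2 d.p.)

p = 34/142 = 0.239436… ≈ 0.24 (to 2 d.p.).

0.24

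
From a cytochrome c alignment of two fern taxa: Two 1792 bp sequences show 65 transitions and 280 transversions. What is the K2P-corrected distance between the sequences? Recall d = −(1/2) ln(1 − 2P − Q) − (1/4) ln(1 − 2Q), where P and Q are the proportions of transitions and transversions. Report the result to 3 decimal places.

0.224

P = 65/1792 ≈ 0.036272 and Q = 280/1792 = 0.15625.
Under the Kimura two-parameter model, d = −½ ln(1 − 2P − Q) − ¼ ln(1 − 2Q).
1 − 2P − Q = 0.771206, giving −½ ln(0.771206) = 0.129900.
1 − 2Q = 0.6875, giving −¼ ln(0.6875) = 0.093673.
d = 0.129900 + 0.093673 = 0.223573.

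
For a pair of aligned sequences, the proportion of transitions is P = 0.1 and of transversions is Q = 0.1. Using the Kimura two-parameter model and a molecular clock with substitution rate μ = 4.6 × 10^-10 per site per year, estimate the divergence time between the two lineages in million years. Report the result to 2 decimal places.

Under the Kimura two-parameter model, d = −½ ln(1 − 2P − Q) − ¼ ln(1 − 2Q).
1 − 2P − Q = 0.7, giving −½ ln(0.7) = 0.178337.
1 − 2Q = 0.8, giving −¼ ln(0.8) = 0.055786.
d = 0.178337 + 0.055786 = 0.234123.
Under a molecular clock d = 2μt, so t = d/(2μ) = 0.234123 / (2 × 4.6 × 10^-10) = 254.48 million years.

254.48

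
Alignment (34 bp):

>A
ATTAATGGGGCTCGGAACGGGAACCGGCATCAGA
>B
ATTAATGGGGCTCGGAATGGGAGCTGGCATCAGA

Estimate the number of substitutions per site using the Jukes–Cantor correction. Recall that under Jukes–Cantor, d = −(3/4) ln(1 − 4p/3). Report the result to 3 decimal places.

The sequences differ at 3 of 34 sites (18, 23, 25), so p = 3/34 ≈ 0.088235.
d = −(3/4) ln(1 − 4p/3) = −0.75 ln(1 − 0.117647) = −0.75 ln(0.882353)
  = −0.75 × (-0.125163) = 0.093872 substitutions/site.

0.094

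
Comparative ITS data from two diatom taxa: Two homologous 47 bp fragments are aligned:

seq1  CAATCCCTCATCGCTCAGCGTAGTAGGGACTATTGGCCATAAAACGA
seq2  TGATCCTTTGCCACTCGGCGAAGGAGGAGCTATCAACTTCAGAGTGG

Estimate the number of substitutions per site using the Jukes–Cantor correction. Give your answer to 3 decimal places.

The sequences differ at 22 of 47 sites, so p = 22/47 ≈ 0.468085.
d = −(3/4) ln(1 − 4p/3) = −0.75 ln(1 − 0.624113) = −0.75 ln(0.375887)
  = −0.75 × (-0.978467) = 0.733850 substitutions/site.

0.734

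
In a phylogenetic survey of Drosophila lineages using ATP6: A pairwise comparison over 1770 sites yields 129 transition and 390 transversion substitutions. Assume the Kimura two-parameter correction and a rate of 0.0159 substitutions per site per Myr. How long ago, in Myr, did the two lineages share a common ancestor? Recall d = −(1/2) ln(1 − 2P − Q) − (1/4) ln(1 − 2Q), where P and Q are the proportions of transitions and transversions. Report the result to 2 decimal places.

11.74

P = 129/1770 ≈ 0.072881 and Q = 390/1770 ≈ 0.220339.
Under the Kimura two-parameter model, d = −½ ln(1 − 2P − Q) − ¼ ln(1 − 2Q).
1 − 2P − Q = 0.633899, giving −½ ln(0.633899) = 0.227933.
1 − 2Q = 0.559322, giving −¼ ln(0.559322) = 0.145257.
d = 0.227933 + 0.145257 = 0.373190.
Under a molecular clock d = 2μt, so t = d/(2μ) = 0.373190 / (2 × 0.0159) = 11.74 Myr.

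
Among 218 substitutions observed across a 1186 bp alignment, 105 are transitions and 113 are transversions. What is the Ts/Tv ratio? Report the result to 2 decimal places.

0.93

R = 105/113 = 0.929203… ≈ 0.93 (to 2 d.p.).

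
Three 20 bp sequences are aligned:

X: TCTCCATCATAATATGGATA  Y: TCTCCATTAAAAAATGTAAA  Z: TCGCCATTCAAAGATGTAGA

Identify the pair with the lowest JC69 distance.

Y and Z

X–Y: 5/20 differ, p = 0.250, d = 0.304.
X–Z: 7/20 differ, p = 0.350, d = 0.471.
Y–Z: 4/20 differ, p = 0.200, d = 0.233.
The smallest distance is between Y and Z.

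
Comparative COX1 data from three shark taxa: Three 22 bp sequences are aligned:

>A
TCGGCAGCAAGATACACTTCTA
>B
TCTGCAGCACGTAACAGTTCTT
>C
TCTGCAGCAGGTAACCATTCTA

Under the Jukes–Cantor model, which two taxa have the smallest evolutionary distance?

A–B: 6/22 differ, p = 0.273, d = 0.339.
A–C: 6/22 differ, p = 0.273, d = 0.339.
B–C: 4/22 differ, p = 0.182, d = 0.208.
The smallest distance is between B and C.

B and C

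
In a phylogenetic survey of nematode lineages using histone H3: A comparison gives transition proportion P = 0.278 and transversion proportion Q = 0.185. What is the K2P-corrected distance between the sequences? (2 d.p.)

Under the Kimura two-parameter model, d = −½ ln(1 − 2P − Q) − ¼ ln(1 − 2Q).
1 − 2P − Q = 0.259, giving −½ ln(0.259) = 0.675464.
1 − 2Q = 0.63, giving −¼ ln(0.63) = 0.115509.
d = 0.675464 + 0.115509 = 0.790973.

0.79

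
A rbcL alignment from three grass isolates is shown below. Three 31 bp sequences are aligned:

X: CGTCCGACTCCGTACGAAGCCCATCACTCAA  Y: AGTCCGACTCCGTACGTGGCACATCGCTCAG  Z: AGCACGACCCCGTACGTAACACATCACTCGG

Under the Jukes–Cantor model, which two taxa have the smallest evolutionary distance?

X and Y

X–Y: 6/31 differ, p = 0.194, d = 0.224.
X–Z: 9/31 differ, p = 0.290, d = 0.367.
Y–Z: 7/31 differ, p = 0.226, d = 0.269.
The smallest distance is between X and Y.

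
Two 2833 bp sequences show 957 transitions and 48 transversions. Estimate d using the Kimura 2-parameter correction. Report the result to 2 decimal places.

P = 957/2833 ≈ 0.337804 and Q = 48/2833 ≈ 0.016943.
Under the Kimura two-parameter model, d = −½ ln(1 − 2P − Q) − ¼ ln(1 − 2Q).
1 − 2P − Q = 0.307449, giving −½ ln(0.307449) = 0.589723.
1 − 2Q = 0.966114, giving −¼ ln(0.966114) = 0.008618.
d = 0.589723 + 0.008618 = 0.598341.

0.60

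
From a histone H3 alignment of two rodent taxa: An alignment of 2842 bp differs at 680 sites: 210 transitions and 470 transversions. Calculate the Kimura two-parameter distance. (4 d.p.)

P = 210/2842 ≈ 0.073892 and Q = 470/2842 ≈ 0.165376.
Under the Kimura two-parameter model, d = −½ ln(1 − 2P − Q) − ¼ ln(1 − 2Q).
1 − 2P − Q = 0.68684, giving −½ ln(0.68684) = 0.187827.
1 − 2Q = 0.669248, giving −¼ ln(0.669248) = 0.100400.
d = 0.187827 + 0.100400 = 0.288227.

0.2882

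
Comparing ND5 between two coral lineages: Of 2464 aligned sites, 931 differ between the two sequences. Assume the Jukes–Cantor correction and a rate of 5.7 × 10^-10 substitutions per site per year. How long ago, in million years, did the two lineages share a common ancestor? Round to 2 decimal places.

p = 931/2464 ≈ 0.377841.
d = −(3/4) ln(1 − 4p/3) = −0.75 ln(1 − 0.503788) = −0.75 ln(0.496212)
  = −0.75 × (-0.700752) = 0.525564 substitutions/site.
Under a molecular clock d = 2μt, so t = d/(2μ) = 0.525564 / (2 × 5.7 × 10^-10) = 461.02 million years.

461.02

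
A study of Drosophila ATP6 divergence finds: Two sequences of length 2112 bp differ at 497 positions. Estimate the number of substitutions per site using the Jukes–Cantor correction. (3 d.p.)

p = 497/2112 ≈ 0.235322.
d = −(3/4) ln(1 − 4p/3) = −0.75 ln(1 − 0.313763) = −0.75 ln(0.686237)
  = −0.75 × (-0.376532) = 0.282399 substitutions/site.

0.282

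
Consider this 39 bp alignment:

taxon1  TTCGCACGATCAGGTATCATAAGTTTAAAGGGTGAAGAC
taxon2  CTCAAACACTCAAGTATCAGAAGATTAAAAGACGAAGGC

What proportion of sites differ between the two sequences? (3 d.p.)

0.308

The sequences differ at 12 of 39 positions.
p = 12/39 = 0.307692… ≈ 0.308 (to 3 d.p.).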